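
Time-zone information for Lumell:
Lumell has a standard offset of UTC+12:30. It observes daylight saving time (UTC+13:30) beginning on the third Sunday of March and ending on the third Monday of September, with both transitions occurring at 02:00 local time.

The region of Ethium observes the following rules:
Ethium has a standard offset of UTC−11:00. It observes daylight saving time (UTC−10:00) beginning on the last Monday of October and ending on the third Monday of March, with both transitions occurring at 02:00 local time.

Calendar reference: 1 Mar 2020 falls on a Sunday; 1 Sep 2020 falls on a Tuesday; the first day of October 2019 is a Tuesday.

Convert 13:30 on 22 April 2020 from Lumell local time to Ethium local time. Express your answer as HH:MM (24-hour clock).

13:00

1 March 2020 is a Sunday, so the first Sunday is March 1 and the third is March 15.
1 September 2020 is a Tuesday, so the first Monday is September 7 and the third is September 21.
22 April 2020 lies within the daylight-saving period (15 March – 21 September), so Lumell is on daylight time, UTC+13:30.
13:30 Lumell − 13h30m = 00:00 UTC.
1 October 2019 is a Tuesday, so Mondays fall on 7, 14, 21, 28; the last is October 28.
1 March 2020 is a Sunday, so the first Monday is March 2 and the third is March 16.
At the standard offset (UTC−11:00), 00:00 UTC − 11h = 13:00 Ethium standard time (rolling into the previous day, 21 April 2020).
The standard-time date in Ethium, 21 April 2020, is outside the daylight-saving period (28 October 2019 – 16 March 2020), so Ethium is on standard time, UTC−11:00.
00:00 UTC − 11h = 13:00 Ethium (rolling into the previous day, 21 April 2020).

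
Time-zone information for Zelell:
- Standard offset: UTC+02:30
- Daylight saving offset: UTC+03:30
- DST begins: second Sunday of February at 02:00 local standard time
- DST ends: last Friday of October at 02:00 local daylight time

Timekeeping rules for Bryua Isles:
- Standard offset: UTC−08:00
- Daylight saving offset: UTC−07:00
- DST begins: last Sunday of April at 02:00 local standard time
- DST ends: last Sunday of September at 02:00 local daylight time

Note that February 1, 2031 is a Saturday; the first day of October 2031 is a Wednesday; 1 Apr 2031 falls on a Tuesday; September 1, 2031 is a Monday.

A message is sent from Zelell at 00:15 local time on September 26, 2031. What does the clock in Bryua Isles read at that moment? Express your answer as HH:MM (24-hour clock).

13:45

1 February 2031 is a Saturday, so the first Sunday is February 2 and the second is February 9.
1 October 2031 is a Wednesday, so Fridays fall on 3, 10, 17, 24, 31; the last is October 31.
September 26, 2031 lies within the daylight-saving period (9 February – 31 October), so Zelell is on daylight time, UTC+03:30.
00:15 Zelell − 3h30m = 20:45 UTC (rolling into the previous day, 25 September 2031).
1 April 2031 is a Tuesday, so Sundays fall on 6, 13, 20, 27; the last is April 27.
1 September 2031 is a Monday, so Sundays fall on 7, 14, 21, 28; the last is September 28.
At the standard offset (UTC−08:00), 20:45 UTC − 8h = 12:45 Bryua Isles standard time.
The standard-time date in Bryua Isles, September 25, 2031, falls between 27 April and 28 September, so daylight saving is in effect and Bryua Isles is at UTC−07:00.
20:45 UTC − 7h = 13:45 Bryua Isles.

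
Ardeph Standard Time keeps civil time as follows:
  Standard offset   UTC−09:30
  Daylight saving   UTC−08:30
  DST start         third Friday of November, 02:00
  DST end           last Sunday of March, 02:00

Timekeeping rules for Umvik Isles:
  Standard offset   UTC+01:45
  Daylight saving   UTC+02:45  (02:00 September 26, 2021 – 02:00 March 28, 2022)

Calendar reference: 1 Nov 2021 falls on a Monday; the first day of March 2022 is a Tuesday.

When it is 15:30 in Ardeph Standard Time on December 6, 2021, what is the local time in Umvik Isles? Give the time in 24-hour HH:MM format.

1 November 2021 is a Monday, so the first Friday is November 5 and the third is November 19.
1 March 2022 is a Tuesday, so Sundays fall on 6, 13, 20, 27; the last is March 27.
Daylight saving runs 19 November 2021 – 27 March 2022; December 6, 2021 is inside that window, so Ardeph Standard Time is at UTC−08:30.
15:30 Ardeph Standard Time + 8h30m = 00:00 UTC (rolling into the next day, 7 December 2021).
At the standard offset (UTC+01:45), 00:00 UTC + 1h45m = 01:45 Umvik Isles standard time.
Daylight saving runs 26 September 2021 – 28 March 2022; the standard-time date in Umvik Isles, December 7, 2021, is inside that window, so Umvik Isles is at UTC+02:45.
00:00 UTC + 2h45m = 02:45 Umvik Isles.

02:45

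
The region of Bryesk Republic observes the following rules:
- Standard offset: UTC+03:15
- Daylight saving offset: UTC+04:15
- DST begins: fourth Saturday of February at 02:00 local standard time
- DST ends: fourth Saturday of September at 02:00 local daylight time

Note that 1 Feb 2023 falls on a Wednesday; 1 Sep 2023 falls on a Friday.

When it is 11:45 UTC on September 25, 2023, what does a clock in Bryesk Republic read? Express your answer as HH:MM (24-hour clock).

1 February 2023 is a Wednesday, so the first Saturday is February 4 and the fourth is February 25.
1 September 2023 is a Friday, so the first Saturday is September 2 and the fourth is September 23.
At the standard offset (UTC+03:15), 11:45 UTC + 3h15m = 15:00 Bryesk Republic standard time.
Daylight saving runs 25 February – 23 September; the standard-time date in Bryesk Republic, September 25, 2023, is outside that window, so Bryesk Republic is on standard time at UTC+03:15.
11:45 UTC + 3h15m = 15:00 local.

15:00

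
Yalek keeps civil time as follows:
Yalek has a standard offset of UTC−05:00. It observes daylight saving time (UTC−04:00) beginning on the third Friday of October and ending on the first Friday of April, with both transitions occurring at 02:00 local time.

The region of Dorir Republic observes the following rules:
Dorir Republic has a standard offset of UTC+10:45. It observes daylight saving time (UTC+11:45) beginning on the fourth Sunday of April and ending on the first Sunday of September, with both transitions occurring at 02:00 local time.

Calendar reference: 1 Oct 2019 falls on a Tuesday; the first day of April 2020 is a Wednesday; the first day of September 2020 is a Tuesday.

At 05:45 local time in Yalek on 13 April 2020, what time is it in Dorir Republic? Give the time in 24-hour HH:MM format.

1 October 2019 is a Tuesday, so the first Friday is October 4 and the third is October 18.
1 April 2020 is a Wednesday, so the first Friday is April 3.
Daylight saving runs 18 October 2019 – 3 April 2020; 13 April 2020 is outside that window, so Yalek is on standard time at UTC−05:00.
05:45 Yalek + 5h = 10:45 UTC.
1 April 2020 is a Wednesday, so the first Sunday is April 5 and the fourth is April 26.
1 September 2020 is a Tuesday, so the first Sunday is September 6.
At the standard offset (UTC+10:45), 10:45 UTC + 10h45m = 21:30 Dorir Republic standard time.
The standard-time date in Dorir Republic, 13 April 2020, does not fall between 26 April and 6 September, so daylight saving is not in effect and Dorir Republic is at UTC+10:45.
10:45 UTC + 10h45m = 21:30 Dorir Republic.

21:30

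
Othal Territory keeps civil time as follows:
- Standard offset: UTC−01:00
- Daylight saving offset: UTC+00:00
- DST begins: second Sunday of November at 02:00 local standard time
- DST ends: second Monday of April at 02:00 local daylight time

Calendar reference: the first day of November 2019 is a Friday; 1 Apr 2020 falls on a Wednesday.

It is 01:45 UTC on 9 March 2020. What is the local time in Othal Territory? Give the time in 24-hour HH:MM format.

1 November 2019 is a Friday, so the first Sunday is November 3 and the second is November 10.
1 April 2020 is a Wednesday, so the first Monday is April 6 and the second is April 13.
At the standard offset (UTC−01:00), 01:45 UTC − 1h = 00:45 Othal Territory standard time.
Daylight saving runs 10 November 2019 – 13 April 2020; the standard-time date in Othal Territory, 9 March 2020, is inside that window, so Othal Territory is at UTC+00:00.
01:45 UTC + 0h = 01:45 local.

01:45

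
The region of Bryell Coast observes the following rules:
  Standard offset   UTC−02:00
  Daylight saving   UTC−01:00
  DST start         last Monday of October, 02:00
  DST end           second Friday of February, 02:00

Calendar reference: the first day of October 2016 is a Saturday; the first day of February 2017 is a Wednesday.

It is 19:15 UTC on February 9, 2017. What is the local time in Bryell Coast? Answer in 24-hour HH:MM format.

1 October 2016 is a Saturday, so Mondays fall on 3, 10, 17, 24, 31; the last is October 31.
1 February 2017 is a Wednesday, so the first Friday is February 3 and the second is February 10.
At the standard offset (UTC−02:00), 19:15 UTC − 2h = 17:15 Bryell Coast standard time.
The standard-time date in Bryell Coast, February 9, 2017, lies within the daylight-saving period (31 October 2016 – 10 February 2017), so Bryell Coast is on daylight time, UTC−01:00.
19:15 UTC − 1h = 18:15 local.

18:15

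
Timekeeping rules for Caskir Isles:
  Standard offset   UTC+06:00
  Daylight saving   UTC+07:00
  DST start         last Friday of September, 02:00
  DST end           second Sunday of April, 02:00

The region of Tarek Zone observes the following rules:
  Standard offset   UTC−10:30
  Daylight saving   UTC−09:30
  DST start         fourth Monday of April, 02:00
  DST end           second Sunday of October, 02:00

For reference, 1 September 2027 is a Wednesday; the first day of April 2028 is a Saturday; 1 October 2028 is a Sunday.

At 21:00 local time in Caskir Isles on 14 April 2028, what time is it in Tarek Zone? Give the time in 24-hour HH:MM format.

1 September 2027 is a Wednesday, so Fridays fall on 3, 10, 17, 24; the last is September 24.
1 April 2028 is a Saturday, so the first Sunday is April 2 and the second is April 9.
14 April 2028 is outside the daylight-saving period (24 September 2027 – 9 April 2028), so Caskir Isles is on standard time, UTC+06:00.
21:00 Caskir Isles − 6h = 15:00 UTC.
1 April 2028 is a Saturday, so the first Monday is April 3 and the fourth is April 24.
1 October 2028 is a Sunday, so the first Sunday is October 1 and the second is October 8.
At the standard offset (UTC−10:30), 15:00 UTC − 10h30m = 04:30 Tarek Zone standard time.
Daylight saving runs 24 April – 8 October; the standard-time date in Tarek Zone, 14 April 2028, is outside that window, so Tarek Zone is on standard time at UTC−10:30.
15:00 UTC − 10h30m = 04:30 Tarek Zone.

04:30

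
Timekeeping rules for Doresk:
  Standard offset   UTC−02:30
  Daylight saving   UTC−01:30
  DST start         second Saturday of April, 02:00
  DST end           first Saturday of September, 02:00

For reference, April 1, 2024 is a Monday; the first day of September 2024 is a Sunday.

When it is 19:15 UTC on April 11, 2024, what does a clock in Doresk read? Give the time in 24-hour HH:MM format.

1 April 2024 is a Monday, so the first Saturday is April 6 and the second is April 13.
1 September 2024 is a Sunday, so the first Saturday is September 7.
At the standard offset (UTC−02:30), 19:15 UTC − 2h30m = 16:45 Doresk standard time.
The standard-time date in Doresk, April 11, 2024, is outside the daylight-saving period (13 April – 7 September), so Doresk is on standard time, UTC−02:30.
19:15 UTC − 2h30m = 16:45 local.

16:45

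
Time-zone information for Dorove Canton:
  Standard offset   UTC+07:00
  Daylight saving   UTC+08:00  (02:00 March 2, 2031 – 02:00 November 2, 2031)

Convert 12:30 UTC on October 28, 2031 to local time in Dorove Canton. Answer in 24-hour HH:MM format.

20:30

At the standard offset (UTC+07:00), 12:30 UTC + 7h = 19:30 Dorove Canton standard time.
The standard-time date in Dorove Canton, October 28, 2031, falls between 2 March and 2 November, so daylight saving is in effect and Dorove Canton is at UTC+08:00.
12:30 UTC + 8h = 20:30 local.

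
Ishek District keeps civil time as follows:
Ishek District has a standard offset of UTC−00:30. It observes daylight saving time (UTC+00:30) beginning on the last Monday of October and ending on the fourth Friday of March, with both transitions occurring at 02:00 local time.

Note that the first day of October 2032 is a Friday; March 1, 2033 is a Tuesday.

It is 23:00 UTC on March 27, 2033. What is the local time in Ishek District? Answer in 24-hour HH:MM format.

1 October 2032 is a Friday, so Mondays fall on 4, 11, 18, 25; the last is October 25.
1 March 2033 is a Tuesday, so the first Friday is March 4 and the fourth is March 25.
At the standard offset (UTC−00:30), 23:00 UTC − 0h30m = 22:30 Ishek District standard time.
Daylight saving runs 25 October 2032 – 25 March 2033; the standard-time date in Ishek District, March 27, 2033, is outside that window, so Ishek District is on standard time at UTC−00:30.
23:00 UTC − 0h30m = 22:30 local.

22:30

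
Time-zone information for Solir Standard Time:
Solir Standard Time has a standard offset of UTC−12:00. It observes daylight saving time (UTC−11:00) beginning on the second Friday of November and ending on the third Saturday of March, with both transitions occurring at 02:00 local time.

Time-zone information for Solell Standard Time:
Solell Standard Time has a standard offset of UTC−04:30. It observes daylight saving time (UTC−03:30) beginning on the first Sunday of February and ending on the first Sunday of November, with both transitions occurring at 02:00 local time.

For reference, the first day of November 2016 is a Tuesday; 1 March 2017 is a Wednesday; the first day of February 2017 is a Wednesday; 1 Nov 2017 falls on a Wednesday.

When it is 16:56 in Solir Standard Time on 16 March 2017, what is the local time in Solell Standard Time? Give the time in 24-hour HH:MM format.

00:26

1 November 2016 is a Tuesday, so the first Friday is November 4 and the second is November 11.
1 March 2017 is a Wednesday, so the first Saturday is March 4 and the third is March 18.
16 March 2017 falls between 11 November 2016 and 18 March 2017, so daylight saving is in effect and Solir Standard Time is at UTC−11:00.
16:56 Solir Standard Time + 11h = 03:56 UTC (rolling into the next day, 17 March 2017).
1 February 2017 is a Wednesday, so the first Sunday is February 5.
1 November 2017 is a Wednesday, so the first Sunday is November 5.
At the standard offset (UTC−04:30), 03:56 UTC − 4h30m = 23:26 Solell Standard Time standard time (rolling into the previous day, 16 March 2017).
The standard-time date in Solell Standard Time, 16 March 2017, falls between 5 February and 5 November, so daylight saving is in effect and Solell Standard Time is at UTC−03:30.
03:56 UTC − 3h30m = 00:26 Solell Standard Time.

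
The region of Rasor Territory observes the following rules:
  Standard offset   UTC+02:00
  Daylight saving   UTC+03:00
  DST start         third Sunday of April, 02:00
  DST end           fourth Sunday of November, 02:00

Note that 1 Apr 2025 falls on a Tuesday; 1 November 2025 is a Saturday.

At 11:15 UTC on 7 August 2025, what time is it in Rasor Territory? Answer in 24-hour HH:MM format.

1 April 2025 is a Tuesday, so the first Sunday is April 6 and the third is April 20.
1 November 2025 is a Saturday, so the first Sunday is November 2 and the fourth is November 23.
At the standard offset (UTC+02:00), 11:15 UTC + 2h = 13:15 Rasor Territory standard time.
The standard-time date in Rasor Territory, 7 August 2025, lies within the daylight-saving period (20 April – 23 November), so Rasor Territory is on daylight time, UTC+03:00.
11:15 UTC + 3h = 14:15 local.

14:15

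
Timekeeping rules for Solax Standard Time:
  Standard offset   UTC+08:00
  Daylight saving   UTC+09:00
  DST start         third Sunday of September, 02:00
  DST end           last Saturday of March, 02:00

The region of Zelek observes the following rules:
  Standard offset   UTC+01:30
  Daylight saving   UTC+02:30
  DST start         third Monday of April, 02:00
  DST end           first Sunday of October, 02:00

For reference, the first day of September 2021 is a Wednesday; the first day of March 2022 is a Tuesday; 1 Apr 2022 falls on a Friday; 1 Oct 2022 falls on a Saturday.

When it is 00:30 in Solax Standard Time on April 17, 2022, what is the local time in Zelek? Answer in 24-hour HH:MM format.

1 September 2021 is a Wednesday, so the first Sunday is September 5 and the third is September 19.
1 March 2022 is a Tuesday, so Saturdays fall on 5, 12, 19, 26; the last is March 26.
Daylight saving runs 19 September 2021 – 26 March 2022; April 17, 2022 is outside that window, so Solax Standard Time is on standard time at UTC+08:00.
00:30 Solax Standard Time − 8h = 16:30 UTC (rolling into the previous day, 16 April 2022).
1 April 2022 is a Friday, so the first Monday is April 4 and the third is April 18.
1 October 2022 is a Saturday, so the first Sunday is October 2.
At the standard offset (UTC+01:30), 16:30 UTC + 1h30m = 18:00 Zelek standard time.
The standard-time date in Zelek, April 16, 2022, does not fall between 18 April and 2 October, so daylight saving is not in effect and Zelek is at UTC+01:30.
16:30 UTC + 1h30m = 18:00 Zelek.

18:00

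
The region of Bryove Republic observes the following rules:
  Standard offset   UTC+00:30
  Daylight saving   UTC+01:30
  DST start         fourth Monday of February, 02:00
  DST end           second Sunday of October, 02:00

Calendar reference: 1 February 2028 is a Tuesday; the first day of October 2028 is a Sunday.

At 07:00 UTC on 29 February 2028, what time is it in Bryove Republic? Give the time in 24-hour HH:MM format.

1 February 2028 is a Tuesday, so the first Monday is February 7 and the fourth is February 28.
1 October 2028 is a Sunday, so the first Sunday is October 1 and the second is October 8.
At the standard offset (UTC+00:30), 07:00 UTC + 0h30m = 07:30 Bryove Republic standard time.
The standard-time date in Bryove Republic, 29 February 2028, lies within the daylight-saving period (28 February – 8 October), so Bryove Republic is on daylight time, UTC+01:30.
07:00 UTC + 1h30m = 08:30 local.

08:30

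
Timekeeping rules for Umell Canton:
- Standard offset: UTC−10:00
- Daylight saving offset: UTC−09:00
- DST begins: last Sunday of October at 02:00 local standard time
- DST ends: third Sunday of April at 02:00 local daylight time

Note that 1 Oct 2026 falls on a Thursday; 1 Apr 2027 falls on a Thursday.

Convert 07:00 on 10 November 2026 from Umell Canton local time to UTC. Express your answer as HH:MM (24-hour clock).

1 October 2026 is a Thursday, so Sundays fall on 4, 11, 18, 25; the last is October 25.
1 April 2027 is a Thursday, so the first Sunday is April 4 and the third is April 18.
Daylight saving runs 25 October 2026 – 18 April 2027; 10 November 2026 is inside that window, so Umell Canton is at UTC−09:00.
07:00 local + 9h = 16:00 UTC.

16:00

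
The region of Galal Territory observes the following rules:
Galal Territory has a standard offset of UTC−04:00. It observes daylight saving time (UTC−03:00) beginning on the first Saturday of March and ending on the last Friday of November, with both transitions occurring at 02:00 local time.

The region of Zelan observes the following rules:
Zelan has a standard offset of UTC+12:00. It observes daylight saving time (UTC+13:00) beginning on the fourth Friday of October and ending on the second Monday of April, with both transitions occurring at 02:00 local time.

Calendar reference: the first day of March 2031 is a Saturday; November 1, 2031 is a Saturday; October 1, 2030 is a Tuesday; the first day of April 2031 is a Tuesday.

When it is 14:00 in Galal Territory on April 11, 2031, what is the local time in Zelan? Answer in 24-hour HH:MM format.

06:00

1 March 2031 is a Saturday, so the first Saturday is March 1.
1 November 2031 is a Saturday, so Fridays fall on 7, 14, 21, 28; the last is November 28.
Daylight saving runs 1 March – 28 November; April 11, 2031 is inside that window, so Galal Territory is at UTC−03:00.
14:00 Galal Territory + 3h = 17:00 UTC.
1 October 2030 is a Tuesday, so the first Friday is October 4 and the fourth is October 25.
1 April 2031 is a Tuesday, so the first Monday is April 7 and the second is April 14.
At the standard offset (UTC+12:00), 17:00 UTC + 12h = 05:00 Zelan standard time (rolling into the next day, 12 April 2031).
Daylight saving runs 25 October 2030 – 14 April 2031; the standard-time date in Zelan, April 12, 2031, is inside that window, so Zelan is at UTC+13:00.
17:00 UTC + 13h = 06:00 Zelan (rolling into the next day, 12 April 2031).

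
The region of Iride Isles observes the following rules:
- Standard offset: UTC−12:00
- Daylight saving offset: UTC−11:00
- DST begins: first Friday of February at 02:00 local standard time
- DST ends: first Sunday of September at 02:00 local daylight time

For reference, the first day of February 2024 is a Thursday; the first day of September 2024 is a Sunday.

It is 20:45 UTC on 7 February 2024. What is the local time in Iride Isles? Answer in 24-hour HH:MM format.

1 February 2024 is a Thursday, so the first Friday is February 2.
1 September 2024 is a Sunday, so the first Sunday is September 1.
At the standard offset (UTC−12:00), 20:45 UTC − 12h = 08:45 Iride Isles standard time.
The standard-time date in Iride Isles, 7 February 2024, falls between 2 February and 1 September, so daylight saving is in effect and Iride Isles is at UTC−11:00.
20:45 UTC − 11h = 09:45 local.

09:45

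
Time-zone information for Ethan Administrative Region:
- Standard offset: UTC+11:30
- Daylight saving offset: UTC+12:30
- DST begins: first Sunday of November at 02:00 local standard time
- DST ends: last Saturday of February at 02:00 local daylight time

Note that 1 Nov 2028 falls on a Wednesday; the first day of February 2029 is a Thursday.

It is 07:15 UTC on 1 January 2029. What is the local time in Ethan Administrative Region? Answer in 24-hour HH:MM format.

1 November 2028 is a Wednesday, so the first Sunday is November 5.
1 February 2029 is a Thursday, so Saturdays fall on 3, 10, 17, 24; the last is February 24.
At the standard offset (UTC+11:30), 07:15 UTC + 11h30m = 18:45 Ethan Administrative Region standard time.
The standard-time date in Ethan Administrative Region, 1 January 2029, falls between 5 November 2028 and 24 February 2029, so daylight saving is in effect and Ethan Administrative Region is at UTC+12:30.
07:15 UTC + 12h30m = 19:45 local.

19:45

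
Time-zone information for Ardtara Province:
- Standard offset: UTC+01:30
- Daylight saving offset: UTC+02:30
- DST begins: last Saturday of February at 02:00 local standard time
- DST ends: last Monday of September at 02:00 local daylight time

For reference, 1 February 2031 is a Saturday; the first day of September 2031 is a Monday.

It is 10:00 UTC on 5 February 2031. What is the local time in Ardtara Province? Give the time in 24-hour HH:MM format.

11:30

1 February 2031 is a Saturday, so Saturdays fall on 1, 8, 15, 22; the last is February 22.
1 September 2031 is a Monday, so Mondays fall on 1, 8, 15, 22, 29; the last is September 29.
At the standard offset (UTC+01:30), 10:00 UTC + 1h30m = 11:30 Ardtara Province standard time.
The standard-time date in Ardtara Province, 5 February 2031, does not fall between 22 February and 29 September, so daylight saving is not in effect and Ardtara Province is at UTC+01:30.
10:00 UTC + 1h30m = 11:30 local.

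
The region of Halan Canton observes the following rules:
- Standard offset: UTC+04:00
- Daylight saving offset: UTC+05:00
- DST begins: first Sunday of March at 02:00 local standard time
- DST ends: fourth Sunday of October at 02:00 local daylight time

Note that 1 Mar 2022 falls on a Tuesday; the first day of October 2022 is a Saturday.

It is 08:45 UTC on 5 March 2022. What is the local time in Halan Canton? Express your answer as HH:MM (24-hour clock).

1 March 2022 is a Tuesday, so the first Sunday is March 6.
1 October 2022 is a Saturday, so the first Sunday is October 2 and the fourth is October 23.
At the standard offset (UTC+04:00), 08:45 UTC + 4h = 12:45 Halan Canton standard time.
The standard-time date in Halan Canton, 5 March 2022, does not fall between 6 March and 23 October, so daylight saving is not in effect and Halan Canton is at UTC+04:00.
08:45 UTC + 4h = 12:45 local.

12:45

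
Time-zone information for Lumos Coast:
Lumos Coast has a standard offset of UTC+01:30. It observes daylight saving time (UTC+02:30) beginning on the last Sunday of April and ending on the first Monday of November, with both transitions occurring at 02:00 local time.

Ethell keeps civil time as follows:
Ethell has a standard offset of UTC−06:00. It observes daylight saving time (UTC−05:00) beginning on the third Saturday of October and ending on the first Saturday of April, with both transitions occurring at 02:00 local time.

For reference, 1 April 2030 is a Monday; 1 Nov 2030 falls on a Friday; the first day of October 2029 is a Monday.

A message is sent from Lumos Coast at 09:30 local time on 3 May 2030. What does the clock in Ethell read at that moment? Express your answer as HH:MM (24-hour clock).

01:00

1 April 2030 is a Monday, so Sundays fall on 7, 14, 21, 28; the last is April 28.
1 November 2030 is a Friday, so the first Monday is November 4.
3 May 2030 falls between 28 April and 4 November, so daylight saving is in effect and Lumos Coast is at UTC+02:30.
09:30 Lumos Coast − 2h30m = 07:00 UTC.
1 October 2029 is a Monday, so the first Saturday is October 6 and the third is October 20.
1 April 2030 is a Monday, so the first Saturday is April 6.
At the standard offset (UTC−06:00), 07:00 UTC − 6h = 01:00 Ethell standard time.
The standard-time date in Ethell, 3 May 2030, is outside the daylight-saving period (20 October 2029 – 6 April 2030), so Ethell is on standard time, UTC−06:00.
07:00 UTC − 6h = 01:00 Ethell.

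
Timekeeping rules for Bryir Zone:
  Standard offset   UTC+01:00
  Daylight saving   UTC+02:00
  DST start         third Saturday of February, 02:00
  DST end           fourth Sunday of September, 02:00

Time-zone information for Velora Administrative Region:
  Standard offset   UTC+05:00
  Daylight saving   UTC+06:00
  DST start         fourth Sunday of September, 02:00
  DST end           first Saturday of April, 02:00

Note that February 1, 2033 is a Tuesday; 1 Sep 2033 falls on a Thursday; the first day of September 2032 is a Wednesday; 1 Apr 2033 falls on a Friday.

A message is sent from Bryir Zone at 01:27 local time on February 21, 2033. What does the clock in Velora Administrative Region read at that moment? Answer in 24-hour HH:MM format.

1 February 2033 is a Tuesday, so the first Saturday is February 5 and the third is February 19.
1 September 2033 is a Thursday, so the first Sunday is September 4 and the fourth is September 25.
February 21, 2033 falls between 19 February and 25 September, so daylight saving is in effect and Bryir Zone is at UTC+02:00.
01:27 Bryir Zone − 2h = 23:27 UTC (rolling into the previous day, 20 February 2033).
1 September 2032 is a Wednesday, so the first Sunday is September 5 and the fourth is September 26.
1 April 2033 is a Friday, so the first Saturday is April 2.
At the standard offset (UTC+05:00), 23:27 UTC + 5h = 04:27 Velora Administrative Region standard time (rolling into the next day, 21 February 2033).
The standard-time date in Velora Administrative Region, February 21, 2033, lies within the daylight-saving period (26 September 2032 – 2 April 2033), so Velora Administrative Region is on daylight time, UTC+06:00.
23:27 UTC + 6h = 05:27 Velora Administrative Region (rolling into the next day, 21 February 2033).

05:27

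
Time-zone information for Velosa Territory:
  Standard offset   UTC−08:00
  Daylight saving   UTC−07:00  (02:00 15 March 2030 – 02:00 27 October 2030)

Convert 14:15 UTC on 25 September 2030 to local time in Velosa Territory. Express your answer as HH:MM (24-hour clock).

07:15

At the standard offset (UTC−08:00), 14:15 UTC − 8h = 06:15 Velosa Territory standard time.
The standard-time date in Velosa Territory, 25 September 2030, lies within the daylight-saving period (15 March – 27 October), so Velosa Territory is on daylight time, UTC−07:00.
14:15 UTC − 7h = 07:15 local.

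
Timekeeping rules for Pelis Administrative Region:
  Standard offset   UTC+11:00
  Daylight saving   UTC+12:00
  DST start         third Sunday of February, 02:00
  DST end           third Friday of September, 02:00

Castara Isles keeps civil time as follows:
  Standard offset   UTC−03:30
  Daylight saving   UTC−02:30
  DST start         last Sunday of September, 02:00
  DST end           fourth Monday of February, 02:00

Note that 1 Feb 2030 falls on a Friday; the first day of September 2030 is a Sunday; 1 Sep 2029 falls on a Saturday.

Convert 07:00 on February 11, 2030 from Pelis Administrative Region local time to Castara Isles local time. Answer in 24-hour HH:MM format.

1 February 2030 is a Friday, so the first Sunday is February 3 and the third is February 17.
1 September 2030 is a Sunday, so the first Friday is September 6 and the third is September 20.
Daylight saving runs 17 February – 20 September; February 11, 2030 is outside that window, so Pelis Administrative Region is on standard time at UTC+11:00.
07:00 Pelis Administrative Region − 11h = 20:00 UTC (rolling into the previous day, 10 February 2030).
1 September 2029 is a Saturday, so Sundays fall on 2, 9, 16, 23, 30; the last is September 30.
1 February 2030 is a Friday, so the first Monday is February 4 and the fourth is February 25.
At the standard offset (UTC−03:30), 20:00 UTC − 3h30m = 16:30 Castara Isles standard time.
Daylight saving runs 30 September 2029 – 25 February 2030; the standard-time date in Castara Isles, February 10, 2030, is inside that window, so Castara Isles is at UTC−02:30.
20:00 UTC − 2h30m = 17:30 Castara Isles.

17:30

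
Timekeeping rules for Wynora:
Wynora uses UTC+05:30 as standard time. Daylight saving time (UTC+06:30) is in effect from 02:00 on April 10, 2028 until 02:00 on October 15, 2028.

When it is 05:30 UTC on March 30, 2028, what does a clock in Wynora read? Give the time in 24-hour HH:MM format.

At the standard offset (UTC+05:30), 05:30 UTC + 5h30m = 11:00 Wynora standard time.
The standard-time date in Wynora, March 30, 2028, is outside the daylight-saving period (10 April – 15 October), so Wynora is on standard time, UTC+05:30.
05:30 UTC + 5h30m = 11:00 local.

11:00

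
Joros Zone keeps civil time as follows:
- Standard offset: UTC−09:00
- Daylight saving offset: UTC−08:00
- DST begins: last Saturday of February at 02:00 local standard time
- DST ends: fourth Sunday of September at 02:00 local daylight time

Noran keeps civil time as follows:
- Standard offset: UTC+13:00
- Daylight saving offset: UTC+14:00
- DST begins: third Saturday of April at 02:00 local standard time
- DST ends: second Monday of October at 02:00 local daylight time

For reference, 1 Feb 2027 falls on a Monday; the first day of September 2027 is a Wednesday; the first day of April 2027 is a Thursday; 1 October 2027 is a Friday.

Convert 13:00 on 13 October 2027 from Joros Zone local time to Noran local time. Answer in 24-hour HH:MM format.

11:00

1 February 2027 is a Monday, so Saturdays fall on 6, 13, 20, 27; the last is February 27.
1 September 2027 is a Wednesday, so the first Sunday is September 5 and the fourth is September 26.
13 October 2027 does not fall between 27 February and 26 September, so daylight saving is not in effect and Joros Zone is at UTC−09:00.
13:00 Joros Zone + 9h = 22:00 UTC.
1 April 2027 is a Thursday, so the first Saturday is April 3 and the third is April 17.
1 October 2027 is a Friday, so the first Monday is October 4 and the second is October 11.
At the standard offset (UTC+13:00), 22:00 UTC + 13h = 11:00 Noran standard time (rolling into the next day, 14 October 2027).
The standard-time date in Noran, 14 October 2027, does not fall between 17 April and 11 October, so daylight saving is not in effect and Noran is at UTC+13:00.
22:00 UTC + 13h = 11:00 Noran (rolling into the next day, 14 October 2027).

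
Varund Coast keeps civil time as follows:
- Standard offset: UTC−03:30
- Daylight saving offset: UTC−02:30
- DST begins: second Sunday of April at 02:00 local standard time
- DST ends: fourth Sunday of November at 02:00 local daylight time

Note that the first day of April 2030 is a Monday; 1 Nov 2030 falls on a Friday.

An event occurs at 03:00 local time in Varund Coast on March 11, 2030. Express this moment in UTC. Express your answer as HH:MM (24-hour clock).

06:30

1 April 2030 is a Monday, so the first Sunday is April 7 and the second is April 14.
1 November 2030 is a Friday, so the first Sunday is November 3 and the fourth is November 24.
Daylight saving runs 14 April – 24 November; March 11, 2030 is outside that window, so Varund Coast is on standard time at UTC−03:30.
03:00 local + 3h30m = 06:30 UTC.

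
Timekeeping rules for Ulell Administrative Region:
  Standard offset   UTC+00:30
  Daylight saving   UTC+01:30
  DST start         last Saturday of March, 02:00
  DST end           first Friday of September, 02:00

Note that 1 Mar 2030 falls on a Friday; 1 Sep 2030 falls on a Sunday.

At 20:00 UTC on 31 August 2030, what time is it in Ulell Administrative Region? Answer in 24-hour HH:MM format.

1 March 2030 is a Friday, so Saturdays fall on 2, 9, 16, 23, 30; the last is March 30.
1 September 2030 is a Sunday, so the first Friday is September 6.
At the standard offset (UTC+00:30), 20:00 UTC + 0h30m = 20:30 Ulell Administrative Region standard time.
The standard-time date in Ulell Administrative Region, 31 August 2030, falls between 30 March and 6 September, so daylight saving is in effect and Ulell Administrative Region is at UTC+01:30.
20:00 UTC + 1h30m = 21:30 local.

21:30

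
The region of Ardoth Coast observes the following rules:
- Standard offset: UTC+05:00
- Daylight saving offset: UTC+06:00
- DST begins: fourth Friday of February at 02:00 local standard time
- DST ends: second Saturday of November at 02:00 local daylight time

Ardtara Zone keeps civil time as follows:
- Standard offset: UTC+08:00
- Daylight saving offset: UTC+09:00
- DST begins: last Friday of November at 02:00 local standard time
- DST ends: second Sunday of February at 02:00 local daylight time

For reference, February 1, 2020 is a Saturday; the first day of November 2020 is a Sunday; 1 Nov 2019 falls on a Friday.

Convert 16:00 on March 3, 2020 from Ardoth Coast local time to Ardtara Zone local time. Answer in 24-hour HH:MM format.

18:00

1 February 2020 is a Saturday, so the first Friday is February 7 and the fourth is February 28.
1 November 2020 is a Sunday, so the first Saturday is November 7 and the second is November 14.
March 3, 2020 lies within the daylight-saving period (28 February – 14 November), so Ardoth Coast is on daylight time, UTC+06:00.
16:00 Ardoth Coast − 6h = 10:00 UTC.
1 November 2019 is a Friday, so Fridays fall on 1, 8, 15, 22, 29; the last is November 29.
1 February 2020 is a Saturday, so the first Sunday is February 2 and the second is February 9.
At the standard offset (UTC+08:00), 10:00 UTC + 8h = 18:00 Ardtara Zone standard time.
The standard-time date in Ardtara Zone, March 3, 2020, is outside the daylight-saving period (29 November 2019 – 9 February 2020), so Ardtara Zone is on standard time, UTC+08:00.
10:00 UTC + 8h = 18:00 Ardtara Zone.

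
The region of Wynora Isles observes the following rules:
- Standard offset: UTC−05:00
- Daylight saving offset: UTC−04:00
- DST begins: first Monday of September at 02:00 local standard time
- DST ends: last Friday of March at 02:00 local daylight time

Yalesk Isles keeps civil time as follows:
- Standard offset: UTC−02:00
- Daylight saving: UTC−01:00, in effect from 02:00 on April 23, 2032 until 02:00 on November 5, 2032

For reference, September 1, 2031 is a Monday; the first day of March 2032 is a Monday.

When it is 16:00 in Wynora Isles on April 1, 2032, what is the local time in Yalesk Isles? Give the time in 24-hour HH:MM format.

1 September 2031 is a Monday, so the first Monday is September 1.
1 March 2032 is a Monday, so Fridays fall on 5, 12, 19, 26; the last is March 26.
Daylight saving runs 1 September 2031 – 26 March 2032; April 1, 2032 is outside that window, so Wynora Isles is on standard time at UTC−05:00.
16:00 Wynora Isles + 5h = 21:00 UTC.
At the standard offset (UTC−02:00), 21:00 UTC − 2h = 19:00 Yalesk Isles standard time.
The standard-time date in Yalesk Isles, April 1, 2032, is outside the daylight-saving period (23 April – 5 November), so Yalesk Isles is on standard time, UTC−02:00.
21:00 UTC − 2h = 19:00 Yalesk Isles.

19:00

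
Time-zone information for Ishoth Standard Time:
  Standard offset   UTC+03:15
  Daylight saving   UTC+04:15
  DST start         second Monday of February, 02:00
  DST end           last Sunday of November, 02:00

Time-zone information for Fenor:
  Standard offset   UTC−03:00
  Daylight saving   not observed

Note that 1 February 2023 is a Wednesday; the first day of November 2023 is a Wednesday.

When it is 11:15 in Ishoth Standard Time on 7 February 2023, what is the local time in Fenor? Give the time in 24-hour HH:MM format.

1 February 2023 is a Wednesday, so the first Monday is February 6 and the second is February 13.
1 November 2023 is a Wednesday, so Sundays fall on 5, 12, 19, 26; the last is November 26.
7 February 2023 does not fall between 13 February and 26 November, so daylight saving is not in effect and Ishoth Standard Time is at UTC+03:15.
11:15 Ishoth Standard Time − 3h15m = 08:00 UTC.
Fenor has no daylight saving, so its offset is UTC−03:00 year-round.
08:00 UTC − 3h = 05:00 Fenor.

05:00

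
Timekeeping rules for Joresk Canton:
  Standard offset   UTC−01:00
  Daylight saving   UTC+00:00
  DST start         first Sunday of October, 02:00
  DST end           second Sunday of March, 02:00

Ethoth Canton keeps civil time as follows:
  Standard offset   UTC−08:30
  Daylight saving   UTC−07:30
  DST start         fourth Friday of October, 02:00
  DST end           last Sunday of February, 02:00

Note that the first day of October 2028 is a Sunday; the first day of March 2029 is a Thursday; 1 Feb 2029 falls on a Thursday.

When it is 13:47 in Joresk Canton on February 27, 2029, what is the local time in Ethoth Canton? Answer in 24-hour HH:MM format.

05:17

1 October 2028 is a Sunday, so the first Sunday is October 1.
1 March 2029 is a Thursday, so the first Sunday is March 4 and the second is March 11.
February 27, 2029 falls between 1 October 2028 and 11 March 2029, so daylight saving is in effect and Joresk Canton is at UTC+00:00.
13:47 Joresk Canton − 0h = 13:47 UTC.
1 October 2028 is a Sunday, so the first Friday is October 6 and the fourth is October 27.
1 February 2029 is a Thursday, so Sundays fall on 4, 11, 18, 25; the last is February 25.
At the standard offset (UTC−08:30), 13:47 UTC − 8h30m = 05:17 Ethoth Canton standard time.
The standard-time date in Ethoth Canton, February 27, 2029, is outside the daylight-saving period (27 October 2028 – 25 February 2029), so Ethoth Canton is on standard time, UTC−08:30.
13:47 UTC − 8h30m = 05:17 Ethoth Canton.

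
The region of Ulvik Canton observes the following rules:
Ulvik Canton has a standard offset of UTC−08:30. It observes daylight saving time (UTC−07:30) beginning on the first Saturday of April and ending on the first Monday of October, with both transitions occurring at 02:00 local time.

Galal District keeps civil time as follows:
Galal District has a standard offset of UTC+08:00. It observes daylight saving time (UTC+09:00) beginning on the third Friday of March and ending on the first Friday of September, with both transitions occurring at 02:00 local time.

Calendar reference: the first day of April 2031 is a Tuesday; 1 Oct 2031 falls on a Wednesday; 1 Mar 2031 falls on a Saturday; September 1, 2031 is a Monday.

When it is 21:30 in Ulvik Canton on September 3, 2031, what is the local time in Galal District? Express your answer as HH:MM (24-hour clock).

14:00

1 April 2031 is a Tuesday, so the first Saturday is April 5.
1 October 2031 is a Wednesday, so the first Monday is October 6.
September 3, 2031 falls between 5 April and 6 October, so daylight saving is in effect and Ulvik Canton is at UTC−07:30.
21:30 Ulvik Canton + 7h30m = 05:00 UTC (rolling into the next day, 4 September 2031).
1 March 2031 is a Saturday, so the first Friday is March 7 and the third is March 21.
1 September 2031 is a Monday, so the first Friday is September 5.
At the standard offset (UTC+08:00), 05:00 UTC + 8h = 13:00 Galal District standard time.
The standard-time date in Galal District, September 4, 2031, lies within the daylight-saving period (21 March – 5 September), so Galal District is on daylight time, UTC+09:00.
05:00 UTC + 9h = 14:00 Galal District.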